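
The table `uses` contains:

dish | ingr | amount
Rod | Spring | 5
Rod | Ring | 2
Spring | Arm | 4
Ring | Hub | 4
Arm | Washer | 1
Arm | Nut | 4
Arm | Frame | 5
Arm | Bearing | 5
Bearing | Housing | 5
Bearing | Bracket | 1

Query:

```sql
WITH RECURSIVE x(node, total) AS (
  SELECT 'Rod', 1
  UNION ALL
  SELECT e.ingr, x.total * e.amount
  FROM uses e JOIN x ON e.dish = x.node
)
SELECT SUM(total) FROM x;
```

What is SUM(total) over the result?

Base: (Rod, total=1).
Iteration 1: components of {Rod} -> Ring = 1*2 = 2, Spring = 1*5 = 5.
Iteration 2: components of {Ring,Spring} -> Arm = 5*4 = 20, Hub = 2*4 = 8.
Iteration 3: components of {Arm,Hub} -> Bearing = 20*5 = 100, Frame = 20*5 = 100, Nut = 20*4 = 80, Washer = 20*1 = 20.
Iteration 4: components of {Bearing,Frame,Nut,Washer} -> Bracket = 100*1 = 100, Housing = 100*5 = 500.
Iteration 5: no further components; recursion stops.
SUM(total) = 1 + 5 + 2 + 20 + 8 + 20 + 80 + 100 + 100 + 500 + 100 = 936.

936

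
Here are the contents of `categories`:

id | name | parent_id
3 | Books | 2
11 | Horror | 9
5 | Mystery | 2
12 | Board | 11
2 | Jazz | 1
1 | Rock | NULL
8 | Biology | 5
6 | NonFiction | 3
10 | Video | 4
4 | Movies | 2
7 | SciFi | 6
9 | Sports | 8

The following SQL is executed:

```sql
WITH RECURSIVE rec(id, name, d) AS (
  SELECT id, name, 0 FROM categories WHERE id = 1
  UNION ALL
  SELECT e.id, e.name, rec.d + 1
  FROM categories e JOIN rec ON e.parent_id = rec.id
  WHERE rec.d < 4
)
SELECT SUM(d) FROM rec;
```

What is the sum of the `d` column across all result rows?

24

Base: id=1 (Rock) at d 0.
Iteration 1: rows with parent_id in {1} -> Jazz (id 2, d 1).
Iteration 2: rows with parent_id in {2} -> Books (id 3, d 2), Movies (id 4, d 2), Mystery (id 5, d 2).
Iteration 3: rows with parent_id in {3,4,5} -> NonFiction (id 6, d 3), Biology (id 8, d 3), Video (id 10, d 3).
Iteration 4: rows with parent_id in {6,8,10} -> SciFi (id 7, d 4), Sports (id 9, d 4).
Iteration 5: d < 4 fails for all current rows; recursion stops.
SUM(d) = 0 + 1 + 2 + 2 + 2 + 3 + 3 + 3 + 4 + 4 = 24.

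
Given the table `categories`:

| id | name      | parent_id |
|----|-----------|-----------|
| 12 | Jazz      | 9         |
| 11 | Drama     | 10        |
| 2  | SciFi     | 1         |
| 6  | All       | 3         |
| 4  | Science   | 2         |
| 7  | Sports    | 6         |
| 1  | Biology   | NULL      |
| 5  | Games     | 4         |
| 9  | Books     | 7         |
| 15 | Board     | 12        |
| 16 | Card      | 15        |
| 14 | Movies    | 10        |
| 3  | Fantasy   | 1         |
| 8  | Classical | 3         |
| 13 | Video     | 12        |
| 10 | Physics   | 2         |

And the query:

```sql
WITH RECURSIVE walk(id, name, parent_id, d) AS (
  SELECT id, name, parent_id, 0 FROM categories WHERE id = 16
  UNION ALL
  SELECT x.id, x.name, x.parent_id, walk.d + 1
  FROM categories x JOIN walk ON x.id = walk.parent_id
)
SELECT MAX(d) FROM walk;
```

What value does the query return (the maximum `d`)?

Base: id=16 (Card), parent_id=15, d 0.
Iteration 1: join on id=15 -> Board (id 15, parent_id=12, d 1).
Iteration 2: join on id=12 -> Jazz (id 12, parent_id=9, d 2).
Iteration 3: join on id=9 -> Books (id 9, parent_id=7, d 3).
Iteration 4: join on id=7 -> Sports (id 7, parent_id=6, d 4).
Iteration 5: join on id=6 -> All (id 6, parent_id=3, d 5).
Iteration 6: join on id=3 -> Fantasy (id 3, parent_id=1, d 6).
Iteration 7: join on id=1 -> Biology (id 1, parent_id=NULL, d 7).
Iteration 8: parent_id is NULL; no match; recursion stops.
d values: 0, 1, 2, 3, 4, 5, 6, 7; the maximum is 7.

7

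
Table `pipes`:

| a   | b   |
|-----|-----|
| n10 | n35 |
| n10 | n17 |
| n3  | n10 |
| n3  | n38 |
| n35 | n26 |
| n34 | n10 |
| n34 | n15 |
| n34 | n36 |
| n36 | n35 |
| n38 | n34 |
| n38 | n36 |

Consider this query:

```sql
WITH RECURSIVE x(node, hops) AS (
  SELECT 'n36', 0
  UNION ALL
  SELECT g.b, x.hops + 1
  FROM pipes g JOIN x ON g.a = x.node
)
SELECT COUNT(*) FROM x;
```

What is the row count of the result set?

Base: (n36, hops=0).
Iteration 1: edges from {n36} -> (n35, hops=1).
Iteration 2: edges from {n35} -> (n26, hops=2).
Iteration 3: no outgoing edges from {n26}; recursion stops.
Total rows emitted: 3.

3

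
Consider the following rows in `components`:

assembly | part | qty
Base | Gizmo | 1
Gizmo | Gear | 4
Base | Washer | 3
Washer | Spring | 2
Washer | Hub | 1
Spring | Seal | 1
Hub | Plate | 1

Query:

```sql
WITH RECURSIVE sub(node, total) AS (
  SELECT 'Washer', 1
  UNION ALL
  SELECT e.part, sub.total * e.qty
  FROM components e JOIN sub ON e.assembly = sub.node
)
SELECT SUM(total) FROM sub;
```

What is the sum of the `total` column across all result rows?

7

Base: (Washer, total=1).
Iteration 1: components of {Washer} -> Hub = 1*1 = 1, Spring = 1*2 = 2.
Iteration 2: components of {Hub,Spring} -> Plate = 1*1 = 1, Seal = 2*1 = 2.
Iteration 3: no further components; recursion stops.
SUM(total) = 1 + 2 + 1 + 2 + 1 = 7.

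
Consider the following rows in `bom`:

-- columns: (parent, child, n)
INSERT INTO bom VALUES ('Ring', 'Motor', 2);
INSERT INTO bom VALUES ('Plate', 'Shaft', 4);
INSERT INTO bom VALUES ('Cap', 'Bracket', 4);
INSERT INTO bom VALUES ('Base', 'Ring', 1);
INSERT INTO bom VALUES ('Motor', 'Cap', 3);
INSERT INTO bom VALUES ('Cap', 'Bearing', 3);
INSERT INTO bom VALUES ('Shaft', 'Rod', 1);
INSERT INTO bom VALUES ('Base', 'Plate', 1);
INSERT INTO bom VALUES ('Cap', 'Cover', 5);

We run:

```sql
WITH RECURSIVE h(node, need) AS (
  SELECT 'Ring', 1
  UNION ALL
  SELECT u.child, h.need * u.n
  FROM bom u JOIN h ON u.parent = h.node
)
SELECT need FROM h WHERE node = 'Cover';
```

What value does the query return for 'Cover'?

30

Base: (Ring, need=1).
Iteration 1: components of {Ring} -> Motor = 1*2 = 2.
Iteration 2: components of {Motor} -> Cap = 2*3 = 6.
Iteration 3: components of {Cap} -> Bearing = 6*3 = 18, Bracket = 6*4 = 24, Cover = 6*5 = 30.
Iteration 4: no further components; recursion stops.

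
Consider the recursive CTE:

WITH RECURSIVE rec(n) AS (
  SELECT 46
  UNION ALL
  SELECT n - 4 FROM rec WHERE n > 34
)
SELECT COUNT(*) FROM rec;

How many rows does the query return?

4

Base: n=46.
Iteration 1: 46 > 34 holds -> n = 46 - 4 = 42.
Iteration 2: 42 > 34 holds -> n = 42 - 4 = 38.
Iteration 3: 38 > 34 holds -> n = 38 - 4 = 34.
Iteration 4: 34 > 34 fails; recursion stops.
Total rows emitted: 4.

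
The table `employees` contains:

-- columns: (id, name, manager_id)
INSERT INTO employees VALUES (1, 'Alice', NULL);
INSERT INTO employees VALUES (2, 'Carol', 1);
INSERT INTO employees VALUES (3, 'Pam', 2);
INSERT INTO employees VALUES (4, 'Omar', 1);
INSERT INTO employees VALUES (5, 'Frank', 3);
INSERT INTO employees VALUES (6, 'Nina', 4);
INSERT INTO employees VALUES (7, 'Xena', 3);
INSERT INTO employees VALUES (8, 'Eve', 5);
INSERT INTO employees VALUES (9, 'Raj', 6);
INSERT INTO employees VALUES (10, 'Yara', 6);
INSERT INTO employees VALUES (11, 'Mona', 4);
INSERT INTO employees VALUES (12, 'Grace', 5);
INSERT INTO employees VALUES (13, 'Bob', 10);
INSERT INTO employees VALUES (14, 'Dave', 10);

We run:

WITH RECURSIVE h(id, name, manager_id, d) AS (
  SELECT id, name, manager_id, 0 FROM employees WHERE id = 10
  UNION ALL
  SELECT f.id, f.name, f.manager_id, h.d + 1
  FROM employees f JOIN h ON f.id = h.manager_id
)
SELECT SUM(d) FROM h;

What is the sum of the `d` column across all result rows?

Base: id=10 (Yara), manager_id=6, d 0.
Iteration 1: join on id=6 -> Nina (id 6, manager_id=4, d 1).
Iteration 2: join on id=4 -> Omar (id 4, manager_id=1, d 2).
Iteration 3: join on id=1 -> Alice (id 1, manager_id=NULL, d 3).
Iteration 4: manager_id is NULL; no match; recursion stops.
SUM(d) = 0 + 1 + 2 + 3 = 6.

6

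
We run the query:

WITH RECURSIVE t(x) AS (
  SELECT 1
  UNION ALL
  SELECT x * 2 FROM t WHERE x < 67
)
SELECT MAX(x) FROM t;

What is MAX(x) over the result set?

Base: x=1.
Iteration 1: 1 < 67 holds -> x = 1 * 2 = 2.
Iteration 2: 2 < 67 holds -> x = 2 * 2 = 4.
Iteration 3: 4 < 67 holds -> x = 4 * 2 = 8.
Iteration 4: 8 < 67 holds -> x = 8 * 2 = 16.
Iteration 5: 16 < 67 holds -> x = 16 * 2 = 32.
Iteration 6: 32 < 67 holds -> x = 32 * 2 = 64.
Iteration 7: 64 < 67 holds -> x = 64 * 2 = 128.
Iteration 8: 128 < 67 fails; recursion stops.
x values: 1, 2, 4, 8, 16, 32, 64, 128; the maximum is 128.

128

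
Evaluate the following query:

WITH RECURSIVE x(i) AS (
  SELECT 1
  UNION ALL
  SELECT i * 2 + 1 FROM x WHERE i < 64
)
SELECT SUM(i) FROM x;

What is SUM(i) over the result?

Base: i=1.
Iteration 1: 1 < 64 holds -> i = 1 * 2 + 1 = 3.
Iteration 2: 3 < 64 holds -> i = 3 * 2 + 1 = 7.
Iteration 3: 7 < 64 holds -> i = 7 * 2 + 1 = 15.
Iteration 4: 15 < 64 holds -> i = 15 * 2 + 1 = 31.
Iteration 5: 31 < 64 holds -> i = 31 * 2 + 1 = 63.
Iteration 6: 63 < 64 holds -> i = 63 * 2 + 1 = 127.
Iteration 7: 127 < 64 fails; recursion stops.
SUM(i) = 1 + 3 + 7 + 15 + 31 + 63 + 127 = 247.

247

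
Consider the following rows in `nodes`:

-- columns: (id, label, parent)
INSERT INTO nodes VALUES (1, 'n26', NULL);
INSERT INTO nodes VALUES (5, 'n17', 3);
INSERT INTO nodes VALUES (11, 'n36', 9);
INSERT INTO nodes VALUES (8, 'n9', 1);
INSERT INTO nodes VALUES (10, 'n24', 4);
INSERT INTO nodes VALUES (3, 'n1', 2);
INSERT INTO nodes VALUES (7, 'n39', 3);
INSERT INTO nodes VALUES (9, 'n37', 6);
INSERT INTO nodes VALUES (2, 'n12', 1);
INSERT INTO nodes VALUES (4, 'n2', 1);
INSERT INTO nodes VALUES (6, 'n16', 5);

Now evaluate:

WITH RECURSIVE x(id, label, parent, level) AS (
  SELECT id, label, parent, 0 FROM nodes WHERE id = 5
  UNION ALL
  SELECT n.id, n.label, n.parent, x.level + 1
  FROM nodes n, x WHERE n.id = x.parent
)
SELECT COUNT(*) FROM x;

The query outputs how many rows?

Base: id=5 (n17), parent=3, level 0.
Iteration 1: join on id=3 -> n1 (id 3, parent=2, level 1).
Iteration 2: join on id=2 -> n12 (id 2, parent=1, level 2).
Iteration 3: join on id=1 -> n26 (id 1, parent=NULL, level 3).
Iteration 4: parent is NULL; no match; recursion stops.
Total rows emitted: 4.

4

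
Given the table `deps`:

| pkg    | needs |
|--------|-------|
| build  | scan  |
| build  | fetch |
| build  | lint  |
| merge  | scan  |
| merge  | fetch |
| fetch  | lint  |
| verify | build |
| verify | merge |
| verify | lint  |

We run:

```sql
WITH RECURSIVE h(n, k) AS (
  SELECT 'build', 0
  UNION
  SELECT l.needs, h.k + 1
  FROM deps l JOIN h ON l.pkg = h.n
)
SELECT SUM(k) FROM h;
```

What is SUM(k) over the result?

5

Base: (build, k=0).
Iteration 1: edges from {build} -> (fetch, k=1), (lint, k=1), (scan, k=1).
Iteration 2: edges from {fetch,lint,scan} -> (lint, k=2).
Iteration 3: no outgoing edges from {lint}; recursion stops.
SUM(k) = 0 + 1 + 1 + 1 + 2 = 5.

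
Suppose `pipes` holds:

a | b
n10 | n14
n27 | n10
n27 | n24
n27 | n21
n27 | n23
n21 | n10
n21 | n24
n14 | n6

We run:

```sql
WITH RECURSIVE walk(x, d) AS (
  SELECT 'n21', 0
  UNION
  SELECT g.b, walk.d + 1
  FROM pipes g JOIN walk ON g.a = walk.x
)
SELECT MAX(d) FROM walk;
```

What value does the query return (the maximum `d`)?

3

Base: (n21, d=0).
Iteration 1: edges from {n21} -> (n10, d=1), (n24, d=1).
Iteration 2: edges from {n10,n24} -> (n14, d=2).
Iteration 3: edges from {n14} -> (n6, d=3).
Iteration 4: no outgoing edges from {n6}; recursion stops.
d values: 0, 1, 1, 2, 3; the maximum is 3.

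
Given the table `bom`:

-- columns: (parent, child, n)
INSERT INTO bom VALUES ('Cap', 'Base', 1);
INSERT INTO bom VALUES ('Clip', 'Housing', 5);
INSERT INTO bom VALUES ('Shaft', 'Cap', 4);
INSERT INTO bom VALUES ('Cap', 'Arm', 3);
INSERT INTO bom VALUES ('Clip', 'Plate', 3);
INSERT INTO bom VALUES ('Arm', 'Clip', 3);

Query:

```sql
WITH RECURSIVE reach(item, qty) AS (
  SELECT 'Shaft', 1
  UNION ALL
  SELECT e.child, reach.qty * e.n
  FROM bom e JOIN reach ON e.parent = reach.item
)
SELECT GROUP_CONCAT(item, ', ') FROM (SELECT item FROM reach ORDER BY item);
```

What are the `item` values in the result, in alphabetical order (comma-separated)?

Arm, Base, Cap, Clip, Housing, Plate, Shaft

Base: (Shaft, qty=1).
Iteration 1: components of {Shaft} -> Cap = 1*4 = 4.
Iteration 2: components of {Cap} -> Arm = 4*3 = 12, Base = 4*1 = 4.
Iteration 3: components of {Arm,Base} -> Clip = 12*3 = 36.
Iteration 4: components of {Clip} -> Housing = 36*5 = 180, Plate = 36*3 = 108.
Iteration 5: no further components; recursion stops.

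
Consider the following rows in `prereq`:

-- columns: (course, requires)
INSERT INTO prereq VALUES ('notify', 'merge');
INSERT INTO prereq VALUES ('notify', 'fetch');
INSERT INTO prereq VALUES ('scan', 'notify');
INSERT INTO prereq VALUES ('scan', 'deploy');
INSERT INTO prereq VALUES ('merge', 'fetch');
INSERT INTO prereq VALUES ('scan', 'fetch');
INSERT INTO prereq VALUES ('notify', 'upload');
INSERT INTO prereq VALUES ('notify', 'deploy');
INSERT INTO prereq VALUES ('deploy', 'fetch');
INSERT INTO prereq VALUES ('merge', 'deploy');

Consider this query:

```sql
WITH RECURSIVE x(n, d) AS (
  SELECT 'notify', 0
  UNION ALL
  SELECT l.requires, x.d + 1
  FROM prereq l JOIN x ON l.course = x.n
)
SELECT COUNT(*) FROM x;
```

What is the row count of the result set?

Base: (notify, d=0).
Iteration 1: edges from {notify} -> (deploy, d=1), (fetch, d=1), (merge, d=1), (upload, d=1).
Iteration 2: edges from {deploy,fetch,merge,upload} -> (deploy, d=2), (fetch, d=2) x2. [UNION ALL keeps all 3 new rows, including repeats]
Iteration 3: edges from {deploy,fetch} -> (fetch, d=3).
Iteration 4: no outgoing edges from {fetch}; recursion stops.
Total rows emitted: 9.

9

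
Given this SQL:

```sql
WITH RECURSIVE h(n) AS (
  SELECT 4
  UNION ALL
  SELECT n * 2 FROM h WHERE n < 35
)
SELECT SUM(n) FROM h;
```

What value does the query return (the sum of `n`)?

124

Base: n=4.
Iteration 1: 4 < 35 holds -> n = 4 * 2 = 8.
Iteration 2: 8 < 35 holds -> n = 8 * 2 = 16.
Iteration 3: 16 < 35 holds -> n = 16 * 2 = 32.
Iteration 4: 32 < 35 holds -> n = 32 * 2 = 64.
Iteration 5: 64 < 35 fails; recursion stops.
SUM(n) = 4 + 8 + 16 + 32 + 64 = 124.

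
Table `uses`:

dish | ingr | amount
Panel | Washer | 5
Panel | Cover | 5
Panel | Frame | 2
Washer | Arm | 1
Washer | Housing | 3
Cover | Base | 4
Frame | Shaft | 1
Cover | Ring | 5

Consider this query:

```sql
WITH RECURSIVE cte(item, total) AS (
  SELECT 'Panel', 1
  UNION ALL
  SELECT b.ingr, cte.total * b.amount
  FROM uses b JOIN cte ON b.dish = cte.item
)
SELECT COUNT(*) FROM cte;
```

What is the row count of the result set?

Base: (Panel, total=1).
Iteration 1: components of {Panel} -> Cover = 1*5 = 5, Frame = 1*2 = 2, Washer = 1*5 = 5.
Iteration 2: components of {Cover,Frame,Washer} -> Arm = 5*1 = 5, Base = 5*4 = 20, Housing = 5*3 = 15, Ring = 5*5 = 25, Shaft = 2*1 = 2.
Iteration 3: no further components; recursion stops.
Total rows emitted: 9.

9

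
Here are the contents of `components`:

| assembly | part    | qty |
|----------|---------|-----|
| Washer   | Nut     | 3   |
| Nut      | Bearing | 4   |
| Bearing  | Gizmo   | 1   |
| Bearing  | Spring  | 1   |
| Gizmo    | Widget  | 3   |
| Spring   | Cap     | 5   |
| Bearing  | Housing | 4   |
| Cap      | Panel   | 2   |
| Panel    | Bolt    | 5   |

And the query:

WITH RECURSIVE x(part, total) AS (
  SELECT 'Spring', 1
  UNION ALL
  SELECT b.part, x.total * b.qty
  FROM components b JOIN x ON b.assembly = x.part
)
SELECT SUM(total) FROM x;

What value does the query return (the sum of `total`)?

66

Base: (Spring, total=1).
Iteration 1: components of {Spring} -> Cap = 1*5 = 5.
Iteration 2: components of {Cap} -> Panel = 5*2 = 10.
Iteration 3: components of {Panel} -> Bolt = 10*5 = 50.
Iteration 4: no further components; recursion stops.
SUM(total) = 1 + 5 + 10 + 50 = 66.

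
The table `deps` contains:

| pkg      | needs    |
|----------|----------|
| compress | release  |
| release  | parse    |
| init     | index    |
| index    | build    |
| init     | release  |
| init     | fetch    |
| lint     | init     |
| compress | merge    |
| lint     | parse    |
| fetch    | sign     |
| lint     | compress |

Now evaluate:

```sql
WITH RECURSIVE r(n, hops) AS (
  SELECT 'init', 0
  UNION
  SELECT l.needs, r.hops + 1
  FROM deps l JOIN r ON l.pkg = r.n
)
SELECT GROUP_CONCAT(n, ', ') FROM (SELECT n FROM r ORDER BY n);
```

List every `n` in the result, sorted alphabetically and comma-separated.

build, fetch, index, init, parse, release, sign

Base: (init, hops=0).
Iteration 1: edges from {init} -> (fetch, hops=1), (index, hops=1), (release, hops=1).
Iteration 2: edges from {fetch,index,release} -> (build, hops=2), (parse, hops=2), (sign, hops=2).
Iteration 3: no outgoing edges from {build,parse,sign}; recursion stops.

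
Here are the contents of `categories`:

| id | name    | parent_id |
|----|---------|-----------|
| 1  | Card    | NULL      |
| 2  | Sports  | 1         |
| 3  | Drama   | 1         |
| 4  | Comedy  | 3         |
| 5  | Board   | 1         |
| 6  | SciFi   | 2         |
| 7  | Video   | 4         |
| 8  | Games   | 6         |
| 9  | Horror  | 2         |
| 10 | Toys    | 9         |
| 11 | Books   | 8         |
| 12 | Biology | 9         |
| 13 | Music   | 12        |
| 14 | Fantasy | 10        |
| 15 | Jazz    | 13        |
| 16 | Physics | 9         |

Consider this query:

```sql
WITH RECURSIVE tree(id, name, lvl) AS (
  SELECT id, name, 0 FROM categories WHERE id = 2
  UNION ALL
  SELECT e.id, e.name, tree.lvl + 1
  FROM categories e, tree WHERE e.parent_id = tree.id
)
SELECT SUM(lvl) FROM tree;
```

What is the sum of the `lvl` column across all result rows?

23

Base: id=2 (Sports) at lvl 0.
Iteration 1: rows with parent_id in {2} -> SciFi (id 6, lvl 1), Horror (id 9, lvl 1).
Iteration 2: rows with parent_id in {6,9} -> Games (id 8, lvl 2), Toys (id 10, lvl 2), Biology (id 12, lvl 2), Physics (id 16, lvl 2).
Iteration 3: rows with parent_id in {8,10,12,16} -> Books (id 11, lvl 3), Music (id 13, lvl 3), Fantasy (id 14, lvl 3).
Iteration 4: rows with parent_id in {11,13,14} -> Jazz (id 15, lvl 4).
Iteration 5: no rows with parent_id in {15}; recursion stops.
SUM(lvl) = 0 + 1 + 1 + 2 + 2 + 2 + 2 + 3 + 3 + 3 + 4 = 23.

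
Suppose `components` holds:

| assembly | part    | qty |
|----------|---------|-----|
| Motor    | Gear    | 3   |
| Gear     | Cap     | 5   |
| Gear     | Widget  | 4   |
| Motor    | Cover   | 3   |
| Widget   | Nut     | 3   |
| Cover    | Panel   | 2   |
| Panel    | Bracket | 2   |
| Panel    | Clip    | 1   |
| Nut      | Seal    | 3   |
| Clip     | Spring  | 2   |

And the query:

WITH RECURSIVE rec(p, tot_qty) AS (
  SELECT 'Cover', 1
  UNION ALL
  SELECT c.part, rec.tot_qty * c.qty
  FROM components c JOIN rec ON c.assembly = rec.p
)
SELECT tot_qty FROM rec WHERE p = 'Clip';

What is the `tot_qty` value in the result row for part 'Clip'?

2

Base: (Cover, tot_qty=1).
Iteration 1: components of {Cover} -> Panel = 1*2 = 2.
Iteration 2: components of {Panel} -> Bracket = 2*2 = 4, Clip = 2*1 = 2.
Iteration 3: components of {Bracket,Clip} -> Spring = 2*2 = 4.
Iteration 4: no further components; recursion stops.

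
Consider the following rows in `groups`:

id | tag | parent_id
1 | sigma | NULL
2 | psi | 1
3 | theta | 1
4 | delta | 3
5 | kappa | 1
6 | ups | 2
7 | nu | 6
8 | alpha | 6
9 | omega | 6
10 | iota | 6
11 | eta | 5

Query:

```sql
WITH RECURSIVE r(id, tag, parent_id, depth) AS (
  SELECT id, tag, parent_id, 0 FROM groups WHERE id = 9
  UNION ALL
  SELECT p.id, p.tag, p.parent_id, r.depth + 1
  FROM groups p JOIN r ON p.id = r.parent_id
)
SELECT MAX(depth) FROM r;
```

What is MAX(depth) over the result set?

Base: id=9 (omega), parent_id=6, depth 0.
Iteration 1: join on id=6 -> ups (id 6, parent_id=2, depth 1).
Iteration 2: join on id=2 -> psi (id 2, parent_id=1, depth 2).
Iteration 3: join on id=1 -> sigma (id 1, parent_id=NULL, depth 3).
Iteration 4: parent_id is NULL; no match; recursion stops.
depth values: 0, 1, 2, 3; the maximum is 3.

3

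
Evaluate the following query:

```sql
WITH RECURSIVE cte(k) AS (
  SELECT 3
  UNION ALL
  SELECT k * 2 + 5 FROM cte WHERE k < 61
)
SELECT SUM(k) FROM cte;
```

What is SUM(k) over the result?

Base: k=3.
Iteration 1: 3 < 61 holds -> k = 3 * 2 + 5 = 11.
Iteration 2: 11 < 61 holds -> k = 11 * 2 + 5 = 27.
Iteration 3: 27 < 61 holds -> k = 27 * 2 + 5 = 59.
Iteration 4: 59 < 61 holds -> k = 59 * 2 + 5 = 123.
Iteration 5: 123 < 61 fails; recursion stops.
SUM(k) = 3 + 11 + 27 + 59 + 123 = 223.

223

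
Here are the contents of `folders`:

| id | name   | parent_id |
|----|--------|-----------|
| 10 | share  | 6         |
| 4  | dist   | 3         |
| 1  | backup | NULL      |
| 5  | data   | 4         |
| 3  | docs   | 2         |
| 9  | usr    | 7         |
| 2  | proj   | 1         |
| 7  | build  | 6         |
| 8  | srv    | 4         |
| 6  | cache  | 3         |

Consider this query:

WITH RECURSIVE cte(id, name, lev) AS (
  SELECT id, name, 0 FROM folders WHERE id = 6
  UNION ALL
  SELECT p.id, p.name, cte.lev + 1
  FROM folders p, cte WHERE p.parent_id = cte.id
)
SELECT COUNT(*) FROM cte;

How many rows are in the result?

4

Base: id=6 (cache) at lev 0.
Iteration 1: rows with parent_id in {6} -> build (id 7, lev 1), share (id 10, lev 1).
Iteration 2: rows with parent_id in {7,10} -> usr (id 9, lev 2).
Iteration 3: no rows with parent_id in {9}; recursion stops.
Total rows emitted: 4.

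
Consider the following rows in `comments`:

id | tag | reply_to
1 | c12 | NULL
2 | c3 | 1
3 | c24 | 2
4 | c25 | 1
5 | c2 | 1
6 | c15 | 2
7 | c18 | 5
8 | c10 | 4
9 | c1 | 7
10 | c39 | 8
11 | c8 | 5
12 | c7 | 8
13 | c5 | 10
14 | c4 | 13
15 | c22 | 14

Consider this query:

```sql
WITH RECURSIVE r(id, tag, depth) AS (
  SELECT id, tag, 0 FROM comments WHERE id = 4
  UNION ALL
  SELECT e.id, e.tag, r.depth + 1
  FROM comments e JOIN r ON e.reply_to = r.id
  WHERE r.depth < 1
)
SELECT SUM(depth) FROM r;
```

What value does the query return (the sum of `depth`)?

1

Base: id=4 (c25) at depth 0.
Iteration 1: rows with reply_to in {4} -> c10 (id 8, depth 1).
Iteration 2: depth < 1 fails for all current rows; recursion stops.
SUM(depth) = 0 + 1 = 1.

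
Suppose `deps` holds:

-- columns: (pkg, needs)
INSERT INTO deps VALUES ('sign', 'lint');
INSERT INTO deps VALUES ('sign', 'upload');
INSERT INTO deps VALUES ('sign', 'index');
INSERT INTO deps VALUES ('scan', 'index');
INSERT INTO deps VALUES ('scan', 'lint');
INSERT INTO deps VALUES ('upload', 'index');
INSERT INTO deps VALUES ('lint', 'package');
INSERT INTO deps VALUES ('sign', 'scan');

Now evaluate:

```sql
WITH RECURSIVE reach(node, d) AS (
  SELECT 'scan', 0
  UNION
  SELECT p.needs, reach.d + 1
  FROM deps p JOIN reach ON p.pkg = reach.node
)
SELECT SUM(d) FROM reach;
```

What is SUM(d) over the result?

4

Base: (scan, d=0).
Iteration 1: edges from {scan} -> (index, d=1), (lint, d=1).
Iteration 2: edges from {index,lint} -> (package, d=2).
Iteration 3: no outgoing edges from {package}; recursion stops.
SUM(d) = 0 + 1 + 1 + 2 = 4.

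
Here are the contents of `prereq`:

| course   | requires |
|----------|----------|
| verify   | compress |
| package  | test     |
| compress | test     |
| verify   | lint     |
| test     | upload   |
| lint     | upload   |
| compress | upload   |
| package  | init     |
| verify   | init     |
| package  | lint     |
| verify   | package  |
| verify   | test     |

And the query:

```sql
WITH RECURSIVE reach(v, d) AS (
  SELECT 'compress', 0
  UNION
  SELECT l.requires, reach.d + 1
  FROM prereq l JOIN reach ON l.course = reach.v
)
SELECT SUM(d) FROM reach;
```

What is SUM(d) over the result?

4

Base: (compress, d=0).
Iteration 1: edges from {compress} -> (test, d=1), (upload, d=1).
Iteration 2: edges from {test,upload} -> (upload, d=2).
Iteration 3: no outgoing edges from {upload}; recursion stops.
SUM(d) = 0 + 1 + 1 + 2 = 4.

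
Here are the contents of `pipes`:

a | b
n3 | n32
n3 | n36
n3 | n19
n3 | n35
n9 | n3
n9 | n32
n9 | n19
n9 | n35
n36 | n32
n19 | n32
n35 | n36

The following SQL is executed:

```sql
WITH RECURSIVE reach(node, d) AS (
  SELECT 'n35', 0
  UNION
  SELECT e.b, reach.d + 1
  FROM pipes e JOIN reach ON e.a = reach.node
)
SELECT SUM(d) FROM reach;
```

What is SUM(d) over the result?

Base: (n35, d=0).
Iteration 1: edges from {n35} -> (n36, d=1).
Iteration 2: edges from {n36} -> (n32, d=2).
Iteration 3: no outgoing edges from {n32}; recursion stops.
SUM(d) = 0 + 1 + 2 = 3.

3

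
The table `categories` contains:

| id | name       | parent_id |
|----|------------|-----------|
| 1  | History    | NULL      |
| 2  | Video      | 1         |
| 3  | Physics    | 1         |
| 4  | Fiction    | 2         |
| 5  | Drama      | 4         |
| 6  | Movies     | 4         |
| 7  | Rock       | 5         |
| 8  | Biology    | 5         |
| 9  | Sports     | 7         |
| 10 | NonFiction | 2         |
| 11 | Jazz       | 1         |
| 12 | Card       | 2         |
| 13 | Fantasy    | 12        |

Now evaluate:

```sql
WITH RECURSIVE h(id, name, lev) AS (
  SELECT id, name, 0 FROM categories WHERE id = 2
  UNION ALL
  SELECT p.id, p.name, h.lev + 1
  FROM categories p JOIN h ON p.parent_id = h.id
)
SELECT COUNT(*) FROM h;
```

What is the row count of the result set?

Base: id=2 (Video) at lev 0.
Iteration 1: rows with parent_id in {2} -> Fiction (id 4, lev 1), NonFiction (id 10, lev 1), Card (id 12, lev 1).
Iteration 2: rows with parent_id in {4,10,12} -> Drama (id 5, lev 2), Movies (id 6, lev 2), Fantasy (id 13, lev 2).
Iteration 3: rows with parent_id in {5,6,13} -> Rock (id 7, lev 3), Biology (id 8, lev 3).
Iteration 4: rows with parent_id in {7,8} -> Sports (id 9, lev 4).
Iteration 5: no rows with parent_id in {9}; recursion stops.
Total rows emitted: 10.

10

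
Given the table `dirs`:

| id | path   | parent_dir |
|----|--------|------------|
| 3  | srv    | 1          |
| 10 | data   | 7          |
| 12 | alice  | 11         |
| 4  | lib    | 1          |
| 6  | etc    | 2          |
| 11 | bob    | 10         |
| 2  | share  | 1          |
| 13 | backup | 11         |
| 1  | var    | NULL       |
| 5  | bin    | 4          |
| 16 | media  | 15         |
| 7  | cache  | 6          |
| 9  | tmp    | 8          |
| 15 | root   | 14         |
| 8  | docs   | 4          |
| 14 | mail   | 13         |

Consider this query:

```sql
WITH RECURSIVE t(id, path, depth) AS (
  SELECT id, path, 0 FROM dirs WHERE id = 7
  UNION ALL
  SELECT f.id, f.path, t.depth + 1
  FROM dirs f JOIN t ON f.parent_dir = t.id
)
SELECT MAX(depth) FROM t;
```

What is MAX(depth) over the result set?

Base: id=7 (cache) at depth 0.
Iteration 1: rows with parent_dir in {7} -> data (id 10, depth 1).
Iteration 2: rows with parent_dir in {10} -> bob (id 11, depth 2).
Iteration 3: rows with parent_dir in {11} -> alice (id 12, depth 3), backup (id 13, depth 3).
Iteration 4: rows with parent_dir in {12,13} -> mail (id 14, depth 4).
Iteration 5: rows with parent_dir in {14} -> root (id 15, depth 5).
Iteration 6: rows with parent_dir in {15} -> media (id 16, depth 6).
Iteration 7: no rows with parent_dir in {16}; recursion stops.
depth values: 0, 1, 2, 3, 3, 4, 5, 6; the maximum is 6.

6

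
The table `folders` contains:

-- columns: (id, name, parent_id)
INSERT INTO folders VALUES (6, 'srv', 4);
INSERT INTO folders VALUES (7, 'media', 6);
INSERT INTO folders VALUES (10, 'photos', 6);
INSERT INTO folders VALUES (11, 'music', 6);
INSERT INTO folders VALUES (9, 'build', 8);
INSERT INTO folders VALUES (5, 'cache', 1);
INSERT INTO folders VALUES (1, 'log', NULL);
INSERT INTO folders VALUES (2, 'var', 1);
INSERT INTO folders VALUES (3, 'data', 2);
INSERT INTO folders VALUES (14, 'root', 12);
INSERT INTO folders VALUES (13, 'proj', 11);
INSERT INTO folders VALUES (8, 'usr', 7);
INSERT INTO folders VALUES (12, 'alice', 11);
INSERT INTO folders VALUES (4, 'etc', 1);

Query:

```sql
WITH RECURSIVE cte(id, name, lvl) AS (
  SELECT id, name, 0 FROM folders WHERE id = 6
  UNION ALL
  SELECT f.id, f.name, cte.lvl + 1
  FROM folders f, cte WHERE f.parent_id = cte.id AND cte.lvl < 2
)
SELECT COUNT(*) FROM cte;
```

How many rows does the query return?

7

Base: id=6 (srv) at lvl 0.
Iteration 1: rows with parent_id in {6} -> media (id 7, lvl 1), photos (id 10, lvl 1), music (id 11, lvl 1).
Iteration 2: rows with parent_id in {7,10,11} -> usr (id 8, lvl 2), alice (id 12, lvl 2), proj (id 13, lvl 2).
Iteration 3: lvl < 2 fails for all current rows; recursion stops.
Total rows emitted: 7.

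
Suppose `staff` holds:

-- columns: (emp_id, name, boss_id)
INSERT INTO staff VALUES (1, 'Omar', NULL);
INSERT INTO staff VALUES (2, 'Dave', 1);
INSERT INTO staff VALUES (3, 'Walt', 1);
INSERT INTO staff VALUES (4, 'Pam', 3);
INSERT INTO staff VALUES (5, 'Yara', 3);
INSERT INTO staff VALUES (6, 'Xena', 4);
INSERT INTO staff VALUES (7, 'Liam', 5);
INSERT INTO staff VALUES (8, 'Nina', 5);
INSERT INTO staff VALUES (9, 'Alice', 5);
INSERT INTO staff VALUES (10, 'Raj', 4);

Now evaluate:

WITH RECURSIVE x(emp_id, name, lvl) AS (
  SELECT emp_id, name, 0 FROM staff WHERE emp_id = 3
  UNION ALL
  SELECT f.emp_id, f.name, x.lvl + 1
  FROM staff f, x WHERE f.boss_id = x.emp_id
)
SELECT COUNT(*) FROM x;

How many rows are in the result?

Base: emp_id=3 (Walt) at lvl 0.
Iteration 1: rows with boss_id in {3} -> Pam (id 4, lvl 1), Yara (id 5, lvl 1).
Iteration 2: rows with boss_id in {4,5} -> Xena (id 6, lvl 2), Liam (id 7, lvl 2), Nina (id 8, lvl 2), Alice (id 9, lvl 2), Raj (id 10, lvl 2).
Iteration 3: no rows with boss_id in {6,7,8,9,10}; recursion stops.
Total rows emitted: 8.

8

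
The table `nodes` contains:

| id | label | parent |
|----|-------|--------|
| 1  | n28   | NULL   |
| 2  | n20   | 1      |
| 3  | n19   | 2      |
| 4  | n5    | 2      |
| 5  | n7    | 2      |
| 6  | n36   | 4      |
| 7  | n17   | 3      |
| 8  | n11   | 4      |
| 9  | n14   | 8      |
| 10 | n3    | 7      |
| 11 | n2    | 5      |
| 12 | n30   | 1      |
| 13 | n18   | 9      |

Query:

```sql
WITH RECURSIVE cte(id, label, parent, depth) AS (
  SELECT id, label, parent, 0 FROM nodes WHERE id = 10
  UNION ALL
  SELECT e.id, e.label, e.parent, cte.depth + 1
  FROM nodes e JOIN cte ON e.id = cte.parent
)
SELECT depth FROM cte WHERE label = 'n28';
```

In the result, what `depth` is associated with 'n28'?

Base: id=10 (n3), parent=7, depth 0.
Iteration 1: join on id=7 -> n17 (id 7, parent=3, depth 1).
Iteration 2: join on id=3 -> n19 (id 3, parent=2, depth 2).
Iteration 3: join on id=2 -> n20 (id 2, parent=1, depth 3).
Iteration 4: join on id=1 -> n28 (id 1, parent=NULL, depth 4).
Iteration 5: parent is NULL; no match; recursion stops.

4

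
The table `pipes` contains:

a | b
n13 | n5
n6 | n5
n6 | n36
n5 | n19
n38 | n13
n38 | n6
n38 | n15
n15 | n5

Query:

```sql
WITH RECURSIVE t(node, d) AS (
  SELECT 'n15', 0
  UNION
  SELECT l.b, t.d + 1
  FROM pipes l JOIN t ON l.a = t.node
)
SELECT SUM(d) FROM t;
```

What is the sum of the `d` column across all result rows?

3

Base: (n15, d=0).
Iteration 1: edges from {n15} -> (n5, d=1).
Iteration 2: edges from {n5} -> (n19, d=2).
Iteration 3: no outgoing edges from {n19}; recursion stops.
SUM(d) = 0 + 1 + 2 = 3.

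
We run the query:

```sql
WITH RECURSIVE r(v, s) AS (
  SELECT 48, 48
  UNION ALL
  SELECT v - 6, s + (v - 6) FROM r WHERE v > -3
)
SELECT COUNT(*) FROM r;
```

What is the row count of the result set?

10

Base: v=48, s=48.
Iteration 1: 48 > -3 holds -> v = 48 - 6 = 42, s = 48 + 42 = 90.
Iteration 2: 42 > -3 holds -> v = 42 - 6 = 36, s = 90 + 36 = 126.
Iteration 3: 36 > -3 holds -> v = 36 - 6 = 30, s = 126 + 30 = 156.
Iteration 4: 30 > -3 holds -> v = 30 - 6 = 24, s = 156 + 24 = 180.
Iteration 5: 24 > -3 holds -> v = 24 - 6 = 18, s = 180 + 18 = 198.
Iteration 6: 18 > -3 holds -> v = 18 - 6 = 12, s = 198 + 12 = 210.
Iteration 7: 12 > -3 holds -> v = 12 - 6 = 6, s = 210 + 6 = 216.
Iteration 8: 6 > -3 holds -> v = 6 - 6 = 0, s = 216 + 0 = 216.
Iteration 9: 0 > -3 holds -> v = 0 - 6 = -6, s = 216 + -6 = 210.
Iteration 10: -6 > -3 fails; recursion stops.
Total rows emitted: 10.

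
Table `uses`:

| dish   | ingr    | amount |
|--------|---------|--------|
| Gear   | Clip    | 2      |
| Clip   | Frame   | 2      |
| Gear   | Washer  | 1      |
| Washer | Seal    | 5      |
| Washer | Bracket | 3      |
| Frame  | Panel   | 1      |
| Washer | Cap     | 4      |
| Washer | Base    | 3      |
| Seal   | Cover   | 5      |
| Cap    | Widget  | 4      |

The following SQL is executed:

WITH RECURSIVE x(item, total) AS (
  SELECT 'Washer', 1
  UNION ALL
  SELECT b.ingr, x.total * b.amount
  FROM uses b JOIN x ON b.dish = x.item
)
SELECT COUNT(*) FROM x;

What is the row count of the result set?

Base: (Washer, total=1).
Iteration 1: components of {Washer} -> Base = 1*3 = 3, Bracket = 1*3 = 3, Cap = 1*4 = 4, Seal = 1*5 = 5.
Iteration 2: components of {Base,Bracket,Cap,Seal} -> Cover = 5*5 = 25, Widget = 4*4 = 16.
Iteration 3: no further components; recursion stops.
Total rows emitted: 7.

7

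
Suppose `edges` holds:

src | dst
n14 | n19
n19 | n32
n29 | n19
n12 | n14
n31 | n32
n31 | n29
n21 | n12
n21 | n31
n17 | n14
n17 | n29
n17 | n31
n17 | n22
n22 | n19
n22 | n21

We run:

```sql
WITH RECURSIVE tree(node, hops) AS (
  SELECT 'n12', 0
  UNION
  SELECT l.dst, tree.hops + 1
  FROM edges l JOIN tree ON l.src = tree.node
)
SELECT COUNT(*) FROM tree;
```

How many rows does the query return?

4

Base: (n12, hops=0).
Iteration 1: edges from {n12} -> (n14, hops=1).
Iteration 2: edges from {n14} -> (n19, hops=2).
Iteration 3: edges from {n19} -> (n32, hops=3).
Iteration 4: no outgoing edges from {n32}; recursion stops.
Total rows emitted: 4.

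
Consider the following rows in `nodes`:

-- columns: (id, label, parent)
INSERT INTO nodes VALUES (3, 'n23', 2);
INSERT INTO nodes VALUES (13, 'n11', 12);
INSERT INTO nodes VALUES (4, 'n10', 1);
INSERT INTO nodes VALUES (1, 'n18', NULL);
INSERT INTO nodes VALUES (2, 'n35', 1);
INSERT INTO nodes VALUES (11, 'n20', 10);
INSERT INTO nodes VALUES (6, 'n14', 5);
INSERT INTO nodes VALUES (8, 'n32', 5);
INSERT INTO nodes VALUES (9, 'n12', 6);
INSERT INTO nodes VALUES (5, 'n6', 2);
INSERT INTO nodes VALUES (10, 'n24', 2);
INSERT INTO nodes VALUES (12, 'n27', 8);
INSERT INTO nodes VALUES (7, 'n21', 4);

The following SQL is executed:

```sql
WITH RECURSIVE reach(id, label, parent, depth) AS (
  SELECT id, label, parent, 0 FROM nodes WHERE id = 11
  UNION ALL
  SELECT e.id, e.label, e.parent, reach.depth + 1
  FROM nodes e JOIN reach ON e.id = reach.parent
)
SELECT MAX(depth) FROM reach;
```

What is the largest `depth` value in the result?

Base: id=11 (n20), parent=10, depth 0.
Iteration 1: join on id=10 -> n24 (id 10, parent=2, depth 1).
Iteration 2: join on id=2 -> n35 (id 2, parent=1, depth 2).
Iteration 3: join on id=1 -> n18 (id 1, parent=NULL, depth 3).
Iteration 4: parent is NULL; no match; recursion stops.
depth values: 0, 1, 2, 3; the maximum is 3.

3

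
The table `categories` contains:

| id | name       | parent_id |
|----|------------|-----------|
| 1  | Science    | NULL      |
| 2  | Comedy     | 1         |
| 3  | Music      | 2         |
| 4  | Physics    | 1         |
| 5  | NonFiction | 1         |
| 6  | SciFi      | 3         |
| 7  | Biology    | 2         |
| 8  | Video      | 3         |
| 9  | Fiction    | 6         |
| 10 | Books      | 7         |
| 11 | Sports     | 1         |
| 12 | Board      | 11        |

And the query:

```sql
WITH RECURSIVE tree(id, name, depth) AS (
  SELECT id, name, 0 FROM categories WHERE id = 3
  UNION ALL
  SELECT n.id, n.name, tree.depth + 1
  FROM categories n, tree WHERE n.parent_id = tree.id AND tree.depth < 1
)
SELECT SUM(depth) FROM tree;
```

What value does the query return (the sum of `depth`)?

Base: id=3 (Music) at depth 0.
Iteration 1: rows with parent_id in {3} -> SciFi (id 6, depth 1), Video (id 8, depth 1).
Iteration 2: depth < 1 fails for all current rows; recursion stops.
SUM(depth) = 0 + 1 + 1 = 2.

2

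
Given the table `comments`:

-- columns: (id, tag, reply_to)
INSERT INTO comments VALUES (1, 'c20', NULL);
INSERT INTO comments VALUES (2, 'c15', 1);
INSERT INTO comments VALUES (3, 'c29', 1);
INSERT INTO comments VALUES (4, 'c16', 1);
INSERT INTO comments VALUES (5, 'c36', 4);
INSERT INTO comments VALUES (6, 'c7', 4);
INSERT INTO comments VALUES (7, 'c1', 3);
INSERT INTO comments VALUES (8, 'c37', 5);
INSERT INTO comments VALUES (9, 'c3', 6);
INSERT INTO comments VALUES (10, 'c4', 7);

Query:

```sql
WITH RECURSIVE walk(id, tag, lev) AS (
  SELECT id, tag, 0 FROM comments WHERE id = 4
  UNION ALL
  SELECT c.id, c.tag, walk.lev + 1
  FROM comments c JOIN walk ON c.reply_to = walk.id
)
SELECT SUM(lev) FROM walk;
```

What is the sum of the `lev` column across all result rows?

Base: id=4 (c16) at lev 0.
Iteration 1: rows with reply_to in {4} -> c36 (id 5, lev 1), c7 (id 6, lev 1).
Iteration 2: rows with reply_to in {5,6} -> c37 (id 8, lev 2), c3 (id 9, lev 2).
Iteration 3: no rows with reply_to in {8,9}; recursion stops.
SUM(lev) = 0 + 1 + 1 + 2 + 2 = 6.

6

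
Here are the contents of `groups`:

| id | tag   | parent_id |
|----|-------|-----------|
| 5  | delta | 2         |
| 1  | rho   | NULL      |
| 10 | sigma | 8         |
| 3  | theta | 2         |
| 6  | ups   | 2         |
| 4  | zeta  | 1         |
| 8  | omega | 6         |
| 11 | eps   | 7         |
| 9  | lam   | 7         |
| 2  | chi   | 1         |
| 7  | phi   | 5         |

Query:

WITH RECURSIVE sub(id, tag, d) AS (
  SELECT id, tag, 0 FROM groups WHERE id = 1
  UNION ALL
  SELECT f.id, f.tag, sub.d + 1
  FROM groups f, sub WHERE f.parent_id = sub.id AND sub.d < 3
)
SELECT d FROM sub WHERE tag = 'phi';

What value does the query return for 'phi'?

3

Base: id=1 (rho) at d 0.
Iteration 1: rows with parent_id in {1} -> chi (id 2, d 1), zeta (id 4, d 1).
Iteration 2: rows with parent_id in {2,4} -> theta (id 3, d 2), delta (id 5, d 2), ups (id 6, d 2).
Iteration 3: rows with parent_id in {3,5,6} -> phi (id 7, d 3), omega (id 8, d 3).
Iteration 4: d < 3 fails for all current rows; recursion stops.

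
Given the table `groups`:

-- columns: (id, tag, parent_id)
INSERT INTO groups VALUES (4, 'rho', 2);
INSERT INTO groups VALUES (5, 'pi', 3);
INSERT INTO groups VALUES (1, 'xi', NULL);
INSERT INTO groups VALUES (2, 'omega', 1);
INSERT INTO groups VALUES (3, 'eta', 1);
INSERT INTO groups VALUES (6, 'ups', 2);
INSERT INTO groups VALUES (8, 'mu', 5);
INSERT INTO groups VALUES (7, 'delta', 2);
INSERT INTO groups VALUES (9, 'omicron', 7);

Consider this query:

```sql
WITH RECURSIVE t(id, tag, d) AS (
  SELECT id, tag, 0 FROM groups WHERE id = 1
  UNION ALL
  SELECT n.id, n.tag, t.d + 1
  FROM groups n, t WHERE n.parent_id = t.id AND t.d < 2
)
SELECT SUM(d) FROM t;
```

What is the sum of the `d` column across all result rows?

Base: id=1 (xi) at d 0.
Iteration 1: rows with parent_id in {1} -> omega (id 2, d 1), eta (id 3, d 1).
Iteration 2: rows with parent_id in {2,3} -> rho (id 4, d 2), pi (id 5, d 2), ups (id 6, d 2), delta (id 7, d 2).
Iteration 3: d < 2 fails for all current rows; recursion stops.
SUM(d) = 0 + 1 + 1 + 2 + 2 + 2 + 2 = 10.

10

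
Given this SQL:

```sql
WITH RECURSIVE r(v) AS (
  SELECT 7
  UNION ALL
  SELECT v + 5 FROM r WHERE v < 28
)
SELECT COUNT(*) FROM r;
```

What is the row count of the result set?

6

Base: v=7.
Iteration 1: 7 < 28 holds -> v = 7 + 5 = 12.
Iteration 2: 12 < 28 holds -> v = 12 + 5 = 17.
Iteration 3: 17 < 28 holds -> v = 17 + 5 = 22.
Iteration 4: 22 < 28 holds -> v = 22 + 5 = 27.
Iteration 5: 27 < 28 holds -> v = 27 + 5 = 32.
Iteration 6: 32 < 28 fails; recursion stops.
Total rows emitted: 6.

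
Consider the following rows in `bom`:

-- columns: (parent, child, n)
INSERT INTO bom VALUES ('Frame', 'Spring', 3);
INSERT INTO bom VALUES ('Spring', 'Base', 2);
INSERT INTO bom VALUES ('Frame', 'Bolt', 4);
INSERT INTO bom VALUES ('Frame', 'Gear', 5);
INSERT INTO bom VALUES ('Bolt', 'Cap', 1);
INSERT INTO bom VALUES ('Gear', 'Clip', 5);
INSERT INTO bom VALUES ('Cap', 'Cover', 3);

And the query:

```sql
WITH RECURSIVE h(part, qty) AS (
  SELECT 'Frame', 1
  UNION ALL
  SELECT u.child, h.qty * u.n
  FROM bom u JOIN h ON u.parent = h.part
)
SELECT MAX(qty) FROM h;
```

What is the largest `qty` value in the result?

25

Base: (Frame, qty=1).
Iteration 1: components of {Frame} -> Bolt = 1*4 = 4, Gear = 1*5 = 5, Spring = 1*3 = 3.
Iteration 2: components of {Bolt,Gear,Spring} -> Base = 3*2 = 6, Cap = 4*1 = 4, Clip = 5*5 = 25.
Iteration 3: components of {Base,Cap,Clip} -> Cover = 4*3 = 12.
Iteration 4: no further components; recursion stops.
qty values: 1, 3, 4, 5, 6, 4, 25, 12; the maximum is 25.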